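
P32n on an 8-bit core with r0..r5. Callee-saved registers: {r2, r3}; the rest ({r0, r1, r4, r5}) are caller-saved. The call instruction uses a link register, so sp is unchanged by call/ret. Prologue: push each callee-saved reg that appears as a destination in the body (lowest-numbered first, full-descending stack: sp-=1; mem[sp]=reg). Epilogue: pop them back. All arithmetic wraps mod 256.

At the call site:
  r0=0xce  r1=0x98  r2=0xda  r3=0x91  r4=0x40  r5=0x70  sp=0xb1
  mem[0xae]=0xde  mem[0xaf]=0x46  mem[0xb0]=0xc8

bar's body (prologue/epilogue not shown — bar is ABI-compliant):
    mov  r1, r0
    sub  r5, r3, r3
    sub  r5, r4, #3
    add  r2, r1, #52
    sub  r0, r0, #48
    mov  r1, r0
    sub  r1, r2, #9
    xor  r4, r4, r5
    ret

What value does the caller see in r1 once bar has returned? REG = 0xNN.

REG = 0xf9

prologue: push r2 -> mem[0xb0]=0xda, sp=0xb0
body[0] mov  r1, r0 -> r1=0xce
body[1] sub  r5, r3, r3 -> r5=0x00
body[2] sub  r5, r4, #3 -> r5=0x3d
body[3] add  r2, r1, #52 -> r2=0x02
body[4] sub  r0, r0, #48 -> r0=0x9e
body[5] mov  r1, r0 -> r1=0x9e
body[6] sub  r1, r2, #9 -> r1=0xf9
body[7] xor  r4, r4, r5 -> r4=0x7d
epilogue: pop r2=0xda, sp=0xb1
r1 is caller-saved -> body value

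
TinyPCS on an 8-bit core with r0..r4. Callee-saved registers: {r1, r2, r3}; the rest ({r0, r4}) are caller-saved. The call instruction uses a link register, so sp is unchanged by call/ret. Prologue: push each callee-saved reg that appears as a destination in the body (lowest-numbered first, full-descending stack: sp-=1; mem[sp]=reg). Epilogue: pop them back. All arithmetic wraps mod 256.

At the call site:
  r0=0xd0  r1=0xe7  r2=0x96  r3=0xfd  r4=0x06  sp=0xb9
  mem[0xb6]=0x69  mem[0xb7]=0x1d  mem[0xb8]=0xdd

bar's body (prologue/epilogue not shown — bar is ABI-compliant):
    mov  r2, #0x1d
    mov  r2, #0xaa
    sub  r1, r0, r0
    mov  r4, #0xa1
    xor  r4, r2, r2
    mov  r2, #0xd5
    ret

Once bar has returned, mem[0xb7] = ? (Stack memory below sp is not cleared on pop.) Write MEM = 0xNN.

prologue: push r1 -> mem[0xb8]=0xe7, sp=0xb8
prologue: push r2 -> mem[0xb7]=0x96, sp=0xb7
body[0] mov  r2, #0x1d -> r2=0x1d
body[1] mov  r2, #0xaa -> r2=0xaa
body[2] sub  r1, r0, r0 -> r1=0x00
body[3] mov  r4, #0xa1 -> r4=0xa1
body[4] xor  r4, r2, r2 -> r4=0x00
body[5] mov  r2, #0xd5 -> r2=0xd5
epilogue: pop r2=0x96, sp=0xb8
epilogue: pop r1=0xe7, sp=0xb9
prologue pushed ['r1', 'r2'] at ['0xb8', '0xb7']

MEM = 0x96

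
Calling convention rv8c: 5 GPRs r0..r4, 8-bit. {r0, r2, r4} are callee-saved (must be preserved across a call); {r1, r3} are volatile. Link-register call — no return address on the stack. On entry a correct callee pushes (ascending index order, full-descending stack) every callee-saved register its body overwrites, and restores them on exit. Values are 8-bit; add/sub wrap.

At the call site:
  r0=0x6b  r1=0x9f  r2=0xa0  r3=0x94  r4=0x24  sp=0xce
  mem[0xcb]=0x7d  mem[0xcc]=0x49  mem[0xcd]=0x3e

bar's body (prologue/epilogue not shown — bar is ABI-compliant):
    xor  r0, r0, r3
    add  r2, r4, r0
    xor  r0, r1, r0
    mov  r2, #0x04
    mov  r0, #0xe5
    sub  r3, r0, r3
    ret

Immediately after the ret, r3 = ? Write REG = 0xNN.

REG = 0x51

prologue: push r0 -> mem[0xcd]=0x6b, sp=0xcd
prologue: push r2 -> mem[0xcc]=0xa0, sp=0xcc
body[0] xor  r0, r0, r3 -> r0=0xff
body[1] add  r2, r4, r0 -> r2=0x23
body[2] xor  r0, r1, r0 -> r0=0x60
body[3] mov  r2, #0x04 -> r2=0x04
body[4] mov  r0, #0xe5 -> r0=0xe5
body[5] sub  r3, r0, r3 -> r3=0x51
epilogue: pop r2=0xa0, sp=0xcd
epilogue: pop r0=0x6b, sp=0xce
r3 is caller-saved -> body value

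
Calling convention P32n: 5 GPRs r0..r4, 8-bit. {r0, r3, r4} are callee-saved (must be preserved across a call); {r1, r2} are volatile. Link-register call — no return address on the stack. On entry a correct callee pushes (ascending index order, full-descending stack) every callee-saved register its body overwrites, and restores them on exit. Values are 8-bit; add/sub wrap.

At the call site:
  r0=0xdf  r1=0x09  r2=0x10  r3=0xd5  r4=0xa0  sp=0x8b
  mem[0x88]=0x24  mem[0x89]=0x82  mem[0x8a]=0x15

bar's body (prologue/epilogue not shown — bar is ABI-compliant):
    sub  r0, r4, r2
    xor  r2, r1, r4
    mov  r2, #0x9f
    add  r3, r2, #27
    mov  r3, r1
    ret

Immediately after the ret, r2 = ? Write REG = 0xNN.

REG = 0x9f

prologue: push r0 → mem[0x8a]=0xdf, sp=0x8a
prologue: push r3 → mem[0x89]=0xd5, sp=0x89
body[0] sub  r0, r4, r2 → r0=0x90
body[1] xor  r2, r1, r4 → r2=0xa9
body[2] mov  r2, #0x9f → r2=0x9f
body[3] add  r3, r2, #27 → r3=0xba
body[4] mov  r3, r1 → r3=0x09
epilogue: pop r3=0xd5, sp=0x8a
epilogue: pop r0=0xdf, sp=0x8b
r2 is caller-saved → body value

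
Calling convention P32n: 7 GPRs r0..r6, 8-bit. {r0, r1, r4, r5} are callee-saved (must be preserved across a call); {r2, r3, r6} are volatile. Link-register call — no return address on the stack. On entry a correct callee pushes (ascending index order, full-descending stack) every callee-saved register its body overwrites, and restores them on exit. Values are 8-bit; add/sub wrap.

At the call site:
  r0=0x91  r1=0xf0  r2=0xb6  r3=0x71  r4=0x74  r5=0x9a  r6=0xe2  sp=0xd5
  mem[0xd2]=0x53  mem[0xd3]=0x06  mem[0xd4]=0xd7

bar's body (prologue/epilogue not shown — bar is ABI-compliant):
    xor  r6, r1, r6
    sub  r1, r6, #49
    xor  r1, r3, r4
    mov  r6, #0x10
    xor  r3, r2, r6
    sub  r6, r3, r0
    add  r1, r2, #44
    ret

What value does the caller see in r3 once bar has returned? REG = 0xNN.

REG = 0xa6

prologue: push r1 → mem[0xd4]=0xf0, sp=0xd4
body[0] xor  r6, r1, r6 → r6=0x12
body[1] sub  r1, r6, #49 → r1=0xe1
body[2] xor  r1, r3, r4 → r1=0x05
body[3] mov  r6, #0x10 → r6=0x10
body[4] xor  r3, r2, r6 → r3=0xa6
body[5] sub  r6, r3, r0 → r6=0x15
body[6] add  r1, r2, #44 → r1=0xe2
epilogue: pop r1=0xf0, sp=0xd5
r3 is caller-saved → body value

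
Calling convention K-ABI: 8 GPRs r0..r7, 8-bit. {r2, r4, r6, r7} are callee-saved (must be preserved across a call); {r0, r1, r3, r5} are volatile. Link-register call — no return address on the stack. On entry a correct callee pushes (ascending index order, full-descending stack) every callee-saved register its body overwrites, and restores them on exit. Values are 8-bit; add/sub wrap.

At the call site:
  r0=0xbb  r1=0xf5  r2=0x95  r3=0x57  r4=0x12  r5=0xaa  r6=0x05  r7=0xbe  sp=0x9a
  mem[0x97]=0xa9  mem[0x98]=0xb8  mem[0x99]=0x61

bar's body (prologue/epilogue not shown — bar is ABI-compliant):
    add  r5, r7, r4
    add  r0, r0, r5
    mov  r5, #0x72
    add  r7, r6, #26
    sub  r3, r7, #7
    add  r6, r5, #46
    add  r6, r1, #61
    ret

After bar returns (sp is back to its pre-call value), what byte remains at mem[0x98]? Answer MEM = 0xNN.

prologue: push r6 -> mem[0x99]=0x05, sp=0x99
prologue: push r7 -> mem[0x98]=0xbe, sp=0x98
body[0] add  r5, r7, r4 -> r5=0xd0
body[1] add  r0, r0, r5 -> r0=0x8b
body[2] mov  r5, #0x72 -> r5=0x72
body[3] add  r7, r6, #26 -> r7=0x1f
body[4] sub  r3, r7, #7 -> r3=0x18
body[5] add  r6, r5, #46 -> r6=0xa0
body[6] add  r6, r1, #61 -> r6=0x32
epilogue: pop r7=0xbe, sp=0x99
epilogue: pop r6=0x05, sp=0x9a
prologue pushed ['r6', 'r7'] at ['0x99', '0x98']

MEM = 0xbe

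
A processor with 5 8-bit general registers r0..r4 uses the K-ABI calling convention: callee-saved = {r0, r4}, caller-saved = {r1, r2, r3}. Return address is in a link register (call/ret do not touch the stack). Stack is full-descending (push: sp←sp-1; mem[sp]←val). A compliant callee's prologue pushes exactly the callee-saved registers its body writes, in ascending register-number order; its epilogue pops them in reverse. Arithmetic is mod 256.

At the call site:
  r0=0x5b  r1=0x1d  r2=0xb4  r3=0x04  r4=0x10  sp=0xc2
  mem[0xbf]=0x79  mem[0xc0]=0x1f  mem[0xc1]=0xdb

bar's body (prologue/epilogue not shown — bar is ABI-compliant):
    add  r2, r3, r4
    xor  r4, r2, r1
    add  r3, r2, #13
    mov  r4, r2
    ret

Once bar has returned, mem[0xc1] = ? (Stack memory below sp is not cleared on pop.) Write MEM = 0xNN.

MEM = 0x10

prologue: push r4 -> mem[0xc1]=0x10, sp=0xc1
body[0] add  r2, r3, r4 -> r2=0x14
body[1] xor  r4, r2, r1 -> r4=0x09
body[2] add  r3, r2, #13 -> r3=0x21
body[3] mov  r4, r2 -> r4=0x14
epilogue: pop r4=0x10, sp=0xc2
prologue pushed ['r4'] at ['0xc1']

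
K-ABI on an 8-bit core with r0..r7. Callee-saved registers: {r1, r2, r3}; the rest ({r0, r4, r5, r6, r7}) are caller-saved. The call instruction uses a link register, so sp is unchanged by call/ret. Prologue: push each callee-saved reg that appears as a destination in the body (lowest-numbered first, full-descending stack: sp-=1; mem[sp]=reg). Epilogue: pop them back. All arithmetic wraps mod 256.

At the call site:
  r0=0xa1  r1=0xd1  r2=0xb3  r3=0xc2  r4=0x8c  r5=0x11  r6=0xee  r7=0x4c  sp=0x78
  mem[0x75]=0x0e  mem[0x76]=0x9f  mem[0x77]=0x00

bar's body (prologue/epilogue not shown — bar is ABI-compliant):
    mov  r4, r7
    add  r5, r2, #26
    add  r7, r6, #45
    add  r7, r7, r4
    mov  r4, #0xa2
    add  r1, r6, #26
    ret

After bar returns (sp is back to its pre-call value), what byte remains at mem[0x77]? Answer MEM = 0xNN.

MEM = 0xd1

prologue: push r1 -> mem[0x77]=0xd1, sp=0x77
body[0] mov  r4, r7 -> r4=0x4c
body[1] add  r5, r2, #26 -> r5=0xcd
body[2] add  r7, r6, #45 -> r7=0x1b
body[3] add  r7, r7, r4 -> r7=0x67
body[4] mov  r4, #0xa2 -> r4=0xa2
body[5] add  r1, r6, #26 -> r1=0x08
epilogue: pop r1=0xd1, sp=0x78
prologue pushed ['r1'] at ['0x77']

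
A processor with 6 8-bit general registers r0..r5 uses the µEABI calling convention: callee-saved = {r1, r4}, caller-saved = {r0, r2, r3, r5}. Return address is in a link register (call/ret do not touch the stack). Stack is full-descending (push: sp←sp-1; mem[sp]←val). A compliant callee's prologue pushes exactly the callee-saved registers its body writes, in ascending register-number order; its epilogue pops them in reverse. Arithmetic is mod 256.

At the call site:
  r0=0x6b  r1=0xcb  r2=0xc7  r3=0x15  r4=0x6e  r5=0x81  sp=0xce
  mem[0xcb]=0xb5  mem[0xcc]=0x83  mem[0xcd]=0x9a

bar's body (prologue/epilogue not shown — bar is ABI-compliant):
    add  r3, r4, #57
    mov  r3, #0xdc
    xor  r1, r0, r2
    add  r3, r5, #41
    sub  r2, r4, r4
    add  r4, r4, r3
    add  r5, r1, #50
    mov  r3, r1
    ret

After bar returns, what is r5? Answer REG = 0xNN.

REG = 0xde

prologue: push r1 -> mem[0xcd]=0xcb, sp=0xcd
prologue: push r4 -> mem[0xcc]=0x6e, sp=0xcc
body[0] add  r3, r4, #57 -> r3=0xa7
body[1] mov  r3, #0xdc -> r3=0xdc
body[2] xor  r1, r0, r2 -> r1=0xac
body[3] add  r3, r5, #41 -> r3=0xaa
body[4] sub  r2, r4, r4 -> r2=0x00
body[5] add  r4, r4, r3 -> r4=0x18
body[6] add  r5, r1, #50 -> r5=0xde
body[7] mov  r3, r1 -> r3=0xac
epilogue: pop r4=0x6e, sp=0xcd
epilogue: pop r1=0xcb, sp=0xce
r5 is caller-saved -> body value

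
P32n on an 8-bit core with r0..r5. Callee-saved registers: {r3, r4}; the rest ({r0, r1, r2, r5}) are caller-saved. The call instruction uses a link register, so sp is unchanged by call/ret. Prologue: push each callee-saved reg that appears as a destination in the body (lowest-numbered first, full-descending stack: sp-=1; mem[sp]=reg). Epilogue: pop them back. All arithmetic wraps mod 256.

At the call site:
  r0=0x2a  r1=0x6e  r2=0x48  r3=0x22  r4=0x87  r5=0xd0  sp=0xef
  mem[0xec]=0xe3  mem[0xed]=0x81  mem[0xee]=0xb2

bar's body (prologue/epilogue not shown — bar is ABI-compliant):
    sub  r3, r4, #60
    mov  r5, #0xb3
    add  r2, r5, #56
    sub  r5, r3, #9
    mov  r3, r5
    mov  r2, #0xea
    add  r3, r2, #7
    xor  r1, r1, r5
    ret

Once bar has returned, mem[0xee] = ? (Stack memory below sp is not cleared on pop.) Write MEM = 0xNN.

prologue: push r3 → mem[0xee]=0x22, sp=0xee
body[0] sub  r3, r4, #60 → r3=0x4b
body[1] mov  r5, #0xb3 → r5=0xb3
body[2] add  r2, r5, #56 → r2=0xeb
body[3] sub  r5, r3, #9 → r5=0x42
body[4] mov  r3, r5 → r3=0x42
body[5] mov  r2, #0xea → r2=0xea
body[6] add  r3, r2, #7 → r3=0xf1
body[7] xor  r1, r1, r5 → r1=0x2c
epilogue: pop r3=0x22, sp=0xef
prologue pushed ['r3'] at ['0xee']

MEM = 0x22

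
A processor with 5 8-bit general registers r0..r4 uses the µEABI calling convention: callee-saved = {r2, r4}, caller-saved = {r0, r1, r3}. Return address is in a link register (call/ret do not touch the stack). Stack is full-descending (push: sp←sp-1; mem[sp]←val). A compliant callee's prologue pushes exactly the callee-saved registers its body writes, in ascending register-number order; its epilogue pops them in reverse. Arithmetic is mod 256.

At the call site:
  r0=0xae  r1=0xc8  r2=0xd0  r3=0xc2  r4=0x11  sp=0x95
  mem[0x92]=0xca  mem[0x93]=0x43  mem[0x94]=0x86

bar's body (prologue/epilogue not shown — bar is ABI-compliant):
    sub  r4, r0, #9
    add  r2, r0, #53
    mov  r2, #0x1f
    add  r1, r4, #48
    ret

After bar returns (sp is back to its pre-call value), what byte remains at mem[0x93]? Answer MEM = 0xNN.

prologue: push r2 → mem[0x94]=0xd0, sp=0x94
prologue: push r4 → mem[0x93]=0x11, sp=0x93
body[0] sub  r4, r0, #9 → r4=0xa5
body[1] add  r2, r0, #53 → r2=0xe3
body[2] mov  r2, #0x1f → r2=0x1f
body[3] add  r1, r4, #48 → r1=0xd5
epilogue: pop r4=0x11, sp=0x94
epilogue: pop r2=0xd0, sp=0x95
prologue pushed ['r2', 'r4'] at ['0x94', '0x93']

MEM = 0x11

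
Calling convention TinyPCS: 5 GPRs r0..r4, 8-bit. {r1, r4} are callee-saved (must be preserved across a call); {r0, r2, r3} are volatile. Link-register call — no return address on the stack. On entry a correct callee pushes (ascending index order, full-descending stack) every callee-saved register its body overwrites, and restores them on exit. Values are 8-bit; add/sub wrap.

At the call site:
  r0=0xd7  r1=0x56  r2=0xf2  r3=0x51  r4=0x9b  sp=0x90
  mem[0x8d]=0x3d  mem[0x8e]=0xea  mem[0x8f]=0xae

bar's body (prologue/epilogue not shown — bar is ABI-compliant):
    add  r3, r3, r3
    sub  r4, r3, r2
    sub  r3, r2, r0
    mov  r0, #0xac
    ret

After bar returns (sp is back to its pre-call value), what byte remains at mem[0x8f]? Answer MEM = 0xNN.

prologue: push r4 -> mem[0x8f]=0x9b, sp=0x8f
body[0] add  r3, r3, r3 -> r3=0xa2
body[1] sub  r4, r3, r2 -> r4=0xb0
body[2] sub  r3, r2, r0 -> r3=0x1b
body[3] mov  r0, #0xac -> r0=0xac
epilogue: pop r4=0x9b, sp=0x90
prologue pushed ['r4'] at ['0x8f']

MEM = 0x9b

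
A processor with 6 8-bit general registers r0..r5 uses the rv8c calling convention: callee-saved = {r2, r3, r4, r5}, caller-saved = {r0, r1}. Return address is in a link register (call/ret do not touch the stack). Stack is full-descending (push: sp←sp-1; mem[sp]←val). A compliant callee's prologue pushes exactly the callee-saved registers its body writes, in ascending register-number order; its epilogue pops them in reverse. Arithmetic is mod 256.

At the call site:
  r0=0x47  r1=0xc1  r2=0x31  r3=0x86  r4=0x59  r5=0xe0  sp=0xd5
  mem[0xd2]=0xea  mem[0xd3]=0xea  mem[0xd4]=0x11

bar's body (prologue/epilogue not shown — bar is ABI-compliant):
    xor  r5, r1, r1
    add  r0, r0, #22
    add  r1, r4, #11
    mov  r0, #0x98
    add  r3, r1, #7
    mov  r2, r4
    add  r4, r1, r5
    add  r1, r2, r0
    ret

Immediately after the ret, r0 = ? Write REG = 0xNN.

prologue: push r2 -> mem[0xd4]=0x31, sp=0xd4
prologue: push r3 -> mem[0xd3]=0x86, sp=0xd3
prologue: push r4 -> mem[0xd2]=0x59, sp=0xd2
prologue: push r5 -> mem[0xd1]=0xe0, sp=0xd1
body[0] xor  r5, r1, r1 -> r5=0x00
body[1] add  r0, r0, #22 -> r0=0x5d
body[2] add  r1, r4, #11 -> r1=0x64
body[3] mov  r0, #0x98 -> r0=0x98
body[4] add  r3, r1, #7 -> r3=0x6b
body[5] mov  r2, r4 -> r2=0x59
body[6] add  r4, r1, r5 -> r4=0x64
body[7] add  r1, r2, r0 -> r1=0xf1
epilogue: pop r5=0xe0, sp=0xd2
epilogue: pop r4=0x59, sp=0xd3
epilogue: pop r3=0x86, sp=0xd4
epilogue: pop r2=0x31, sp=0xd5
r0 is caller-saved -> body value

REG = 0x98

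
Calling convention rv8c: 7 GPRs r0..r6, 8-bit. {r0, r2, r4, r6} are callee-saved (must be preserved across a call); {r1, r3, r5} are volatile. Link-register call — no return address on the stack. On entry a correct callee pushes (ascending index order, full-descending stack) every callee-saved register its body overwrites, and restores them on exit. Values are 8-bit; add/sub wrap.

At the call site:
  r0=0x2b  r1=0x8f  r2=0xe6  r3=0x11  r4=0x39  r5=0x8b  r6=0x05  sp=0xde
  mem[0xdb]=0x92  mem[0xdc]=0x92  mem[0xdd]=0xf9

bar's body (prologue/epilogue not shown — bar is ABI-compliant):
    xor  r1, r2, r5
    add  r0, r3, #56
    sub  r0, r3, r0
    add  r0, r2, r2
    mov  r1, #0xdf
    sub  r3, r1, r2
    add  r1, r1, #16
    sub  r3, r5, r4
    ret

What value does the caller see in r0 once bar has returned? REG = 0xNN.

prologue: push r0 -> mem[0xdd]=0x2b, sp=0xdd
body[0] xor  r1, r2, r5 -> r1=0x6d
body[1] add  r0, r3, #56 -> r0=0x49
body[2] sub  r0, r3, r0 -> r0=0xc8
body[3] add  r0, r2, r2 -> r0=0xcc
body[4] mov  r1, #0xdf -> r1=0xdf
body[5] sub  r3, r1, r2 -> r3=0xf9
body[6] add  r1, r1, #16 -> r1=0xef
body[7] sub  r3, r5, r4 -> r3=0x52
epilogue: pop r0=0x2b, sp=0xde
r0 is callee-saved -> restored

REG = 0x2b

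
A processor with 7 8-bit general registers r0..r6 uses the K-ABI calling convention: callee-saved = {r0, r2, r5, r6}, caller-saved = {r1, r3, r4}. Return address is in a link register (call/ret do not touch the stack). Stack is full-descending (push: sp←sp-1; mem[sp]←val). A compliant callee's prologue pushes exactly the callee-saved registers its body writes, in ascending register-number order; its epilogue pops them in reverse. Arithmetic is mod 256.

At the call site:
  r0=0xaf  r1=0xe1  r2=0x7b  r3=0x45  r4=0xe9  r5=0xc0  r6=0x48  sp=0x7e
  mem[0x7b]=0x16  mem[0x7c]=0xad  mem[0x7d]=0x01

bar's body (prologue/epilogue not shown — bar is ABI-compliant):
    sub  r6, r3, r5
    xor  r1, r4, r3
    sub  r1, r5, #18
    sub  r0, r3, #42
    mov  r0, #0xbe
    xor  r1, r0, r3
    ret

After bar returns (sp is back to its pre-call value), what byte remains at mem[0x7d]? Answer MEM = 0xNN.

MEM = 0xaf

prologue: push r0 → mem[0x7d]=0xaf, sp=0x7d
prologue: push r6 → mem[0x7c]=0x48, sp=0x7c
body[0] sub  r6, r3, r5 → r6=0x85
body[1] xor  r1, r4, r3 → r1=0xac
body[2] sub  r1, r5, #18 → r1=0xae
body[3] sub  r0, r3, #42 → r0=0x1b
body[4] mov  r0, #0xbe → r0=0xbe
body[5] xor  r1, r0, r3 → r1=0xfb
epilogue: pop r6=0x48, sp=0x7d
epilogue: pop r0=0xaf, sp=0x7e
prologue pushed ['r0', 'r6'] at ['0x7d', '0x7c']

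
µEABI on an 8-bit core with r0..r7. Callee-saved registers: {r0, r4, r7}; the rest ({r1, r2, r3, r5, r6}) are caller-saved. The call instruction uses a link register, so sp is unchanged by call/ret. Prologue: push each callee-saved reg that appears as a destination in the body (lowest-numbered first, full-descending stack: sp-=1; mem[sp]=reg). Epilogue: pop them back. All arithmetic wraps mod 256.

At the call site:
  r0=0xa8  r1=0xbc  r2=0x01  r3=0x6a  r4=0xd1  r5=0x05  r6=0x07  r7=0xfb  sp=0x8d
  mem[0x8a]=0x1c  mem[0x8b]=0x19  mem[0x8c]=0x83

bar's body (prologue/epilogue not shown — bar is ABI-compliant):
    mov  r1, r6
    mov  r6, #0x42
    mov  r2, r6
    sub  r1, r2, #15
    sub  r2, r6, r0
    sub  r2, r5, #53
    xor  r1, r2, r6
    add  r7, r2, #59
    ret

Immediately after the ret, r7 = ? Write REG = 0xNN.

REG = 0xfb

prologue: push r7 -> mem[0x8c]=0xfb, sp=0x8c
body[0] mov  r1, r6 -> r1=0x07
body[1] mov  r6, #0x42 -> r6=0x42
body[2] mov  r2, r6 -> r2=0x42
body[3] sub  r1, r2, #15 -> r1=0x33
body[4] sub  r2, r6, r0 -> r2=0x9a
body[5] sub  r2, r5, #53 -> r2=0xd0
body[6] xor  r1, r2, r6 -> r1=0x92
body[7] add  r7, r2, #59 -> r7=0x0b
epilogue: pop r7=0xfb, sp=0x8d
r7 is callee-saved -> restored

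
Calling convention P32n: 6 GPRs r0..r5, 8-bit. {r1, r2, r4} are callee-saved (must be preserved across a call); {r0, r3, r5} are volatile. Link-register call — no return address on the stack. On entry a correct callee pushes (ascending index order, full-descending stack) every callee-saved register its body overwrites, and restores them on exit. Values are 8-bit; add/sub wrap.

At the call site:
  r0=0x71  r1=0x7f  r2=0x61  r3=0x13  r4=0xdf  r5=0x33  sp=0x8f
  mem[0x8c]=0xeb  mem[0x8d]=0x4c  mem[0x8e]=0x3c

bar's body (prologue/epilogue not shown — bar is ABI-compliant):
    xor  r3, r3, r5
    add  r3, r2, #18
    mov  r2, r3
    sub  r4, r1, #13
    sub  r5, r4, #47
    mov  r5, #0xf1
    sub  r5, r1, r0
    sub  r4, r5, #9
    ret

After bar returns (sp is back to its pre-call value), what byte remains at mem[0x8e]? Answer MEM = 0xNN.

prologue: push r2 -> mem[0x8e]=0x61, sp=0x8e
prologue: push r4 -> mem[0x8d]=0xdf, sp=0x8d
body[0] xor  r3, r3, r5 -> r3=0x20
body[1] add  r3, r2, #18 -> r3=0x73
body[2] mov  r2, r3 -> r2=0x73
body[3] sub  r4, r1, #13 -> r4=0x72
body[4] sub  r5, r4, #47 -> r5=0x43
body[5] mov  r5, #0xf1 -> r5=0xf1
body[6] sub  r5, r1, r0 -> r5=0x0e
body[7] sub  r4, r5, #9 -> r4=0x05
epilogue: pop r4=0xdf, sp=0x8e
epilogue: pop r2=0x61, sp=0x8f
prologue pushed ['r2', 'r4'] at ['0x8e', '0x8d']

MEM = 0x61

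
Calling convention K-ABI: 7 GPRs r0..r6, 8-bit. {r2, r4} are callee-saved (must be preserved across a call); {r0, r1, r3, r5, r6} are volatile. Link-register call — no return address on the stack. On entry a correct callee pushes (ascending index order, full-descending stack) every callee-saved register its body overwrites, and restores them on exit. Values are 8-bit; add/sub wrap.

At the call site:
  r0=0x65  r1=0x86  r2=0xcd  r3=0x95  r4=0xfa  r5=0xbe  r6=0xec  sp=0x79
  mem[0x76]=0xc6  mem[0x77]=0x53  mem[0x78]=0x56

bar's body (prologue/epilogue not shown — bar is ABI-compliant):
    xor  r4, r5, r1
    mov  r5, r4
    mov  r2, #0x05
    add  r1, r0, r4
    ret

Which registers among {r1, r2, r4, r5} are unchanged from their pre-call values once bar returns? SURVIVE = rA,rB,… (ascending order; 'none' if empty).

prologue: push r2 → mem[0x78]=0xcd, sp=0x78
prologue: push r4 → mem[0x77]=0xfa, sp=0x77
body[0] xor  r4, r5, r1 → r4=0x38
body[1] mov  r5, r4 → r5=0x38
body[2] mov  r2, #0x05 → r2=0x05
body[3] add  r1, r0, r4 → r1=0x9d
epilogue: pop r4=0xfa, sp=0x78
epilogue: pop r2=0xcd, sp=0x79
r1: caller-saved, written=True
r2: callee-saved, written=True
r4: callee-saved, written=True
r5: caller-saved, written=True

SURVIVE = r2,r4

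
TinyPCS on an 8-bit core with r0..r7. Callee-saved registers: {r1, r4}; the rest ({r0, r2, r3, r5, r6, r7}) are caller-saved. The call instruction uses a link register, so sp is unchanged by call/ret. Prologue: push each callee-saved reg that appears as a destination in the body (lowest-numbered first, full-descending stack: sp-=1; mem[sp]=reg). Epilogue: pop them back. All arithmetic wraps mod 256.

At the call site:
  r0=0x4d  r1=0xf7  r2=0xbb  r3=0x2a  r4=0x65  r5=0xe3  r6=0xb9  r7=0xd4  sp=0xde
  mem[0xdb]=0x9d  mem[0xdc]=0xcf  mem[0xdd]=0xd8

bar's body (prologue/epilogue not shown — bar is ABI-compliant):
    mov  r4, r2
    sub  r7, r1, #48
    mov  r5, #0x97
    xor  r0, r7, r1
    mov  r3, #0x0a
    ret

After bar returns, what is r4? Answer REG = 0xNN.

REG = 0x65

prologue: push r4 → mem[0xdd]=0x65, sp=0xdd
body[0] mov  r4, r2 → r4=0xbb
body[1] sub  r7, r1, #48 → r7=0xc7
body[2] mov  r5, #0x97 → r5=0x97
body[3] xor  r0, r7, r1 → r0=0x30
body[4] mov  r3, #0x0a → r3=0x0a
epilogue: pop r4=0x65, sp=0xde
r4 is callee-saved → restored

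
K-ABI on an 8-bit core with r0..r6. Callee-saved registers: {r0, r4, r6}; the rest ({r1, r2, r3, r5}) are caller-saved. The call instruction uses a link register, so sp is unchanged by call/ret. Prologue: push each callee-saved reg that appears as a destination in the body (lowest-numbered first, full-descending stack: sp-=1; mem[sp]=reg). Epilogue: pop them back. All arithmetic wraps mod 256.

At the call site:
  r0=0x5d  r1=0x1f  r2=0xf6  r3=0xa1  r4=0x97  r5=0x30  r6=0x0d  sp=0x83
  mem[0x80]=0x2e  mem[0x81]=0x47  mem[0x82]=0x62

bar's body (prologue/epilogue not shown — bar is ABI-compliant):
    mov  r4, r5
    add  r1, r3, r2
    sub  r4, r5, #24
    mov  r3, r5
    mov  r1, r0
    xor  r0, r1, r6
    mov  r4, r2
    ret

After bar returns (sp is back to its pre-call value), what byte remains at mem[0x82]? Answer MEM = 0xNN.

MEM = 0x5d

prologue: push r0 → mem[0x82]=0x5d, sp=0x82
prologue: push r4 → mem[0x81]=0x97, sp=0x81
body[0] mov  r4, r5 → r4=0x30
body[1] add  r1, r3, r2 → r1=0x97
body[2] sub  r4, r5, #24 → r4=0x18
body[3] mov  r3, r5 → r3=0x30
body[4] mov  r1, r0 → r1=0x5d
body[5] xor  r0, r1, r6 → r0=0x50
body[6] mov  r4, r2 → r4=0xf6
epilogue: pop r4=0x97, sp=0x82
epilogue: pop r0=0x5d, sp=0x83
prologue pushed ['r0', 'r4'] at ['0x82', '0x81']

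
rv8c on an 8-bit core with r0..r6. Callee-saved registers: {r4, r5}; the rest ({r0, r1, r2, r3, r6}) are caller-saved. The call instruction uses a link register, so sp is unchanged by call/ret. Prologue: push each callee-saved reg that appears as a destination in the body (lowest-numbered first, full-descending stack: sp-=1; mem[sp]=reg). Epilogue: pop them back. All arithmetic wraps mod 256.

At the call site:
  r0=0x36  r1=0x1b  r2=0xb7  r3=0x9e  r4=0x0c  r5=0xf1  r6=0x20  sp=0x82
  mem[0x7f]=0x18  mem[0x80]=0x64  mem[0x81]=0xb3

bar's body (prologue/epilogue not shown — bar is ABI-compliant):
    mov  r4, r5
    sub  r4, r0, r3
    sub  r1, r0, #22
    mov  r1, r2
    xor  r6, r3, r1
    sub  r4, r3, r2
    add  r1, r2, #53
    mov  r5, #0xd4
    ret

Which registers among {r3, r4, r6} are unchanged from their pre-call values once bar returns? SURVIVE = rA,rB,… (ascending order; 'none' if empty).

prologue: push r4 → mem[0x81]=0x0c, sp=0x81
prologue: push r5 → mem[0x80]=0xf1, sp=0x80
body[0] mov  r4, r5 → r4=0xf1
body[1] sub  r4, r0, r3 → r4=0x98
body[2] sub  r1, r0, #22 → r1=0x20
body[3] mov  r1, r2 → r1=0xb7
body[4] xor  r6, r3, r1 → r6=0x29
body[5] sub  r4, r3, r2 → r4=0xe7
body[6] add  r1, r2, #53 → r1=0xec
body[7] mov  r5, #0xd4 → r5=0xd4
epilogue: pop r5=0xf1, sp=0x81
epilogue: pop r4=0x0c, sp=0x82
r3: caller-saved, written=False
r4: callee-saved, written=True
r6: caller-saved, written=True

SURVIVE = r3,r4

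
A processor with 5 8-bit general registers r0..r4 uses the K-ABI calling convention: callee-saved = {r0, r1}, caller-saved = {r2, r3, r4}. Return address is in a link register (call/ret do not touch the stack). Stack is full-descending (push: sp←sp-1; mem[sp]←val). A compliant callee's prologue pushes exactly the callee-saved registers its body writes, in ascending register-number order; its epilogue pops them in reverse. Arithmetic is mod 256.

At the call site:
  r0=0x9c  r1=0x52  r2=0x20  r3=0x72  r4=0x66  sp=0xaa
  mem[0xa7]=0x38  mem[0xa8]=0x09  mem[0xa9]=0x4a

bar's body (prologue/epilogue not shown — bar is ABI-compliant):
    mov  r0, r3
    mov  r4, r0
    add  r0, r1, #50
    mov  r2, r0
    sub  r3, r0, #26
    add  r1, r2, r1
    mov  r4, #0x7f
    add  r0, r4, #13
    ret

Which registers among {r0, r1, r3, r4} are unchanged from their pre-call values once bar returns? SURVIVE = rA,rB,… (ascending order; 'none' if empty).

SURVIVE = r0,r1

prologue: push r0 → mem[0xa9]=0x9c, sp=0xa9
prologue: push r1 → mem[0xa8]=0x52, sp=0xa8
body[0] mov  r0, r3 → r0=0x72
body[1] mov  r4, r0 → r4=0x72
body[2] add  r0, r1, #50 → r0=0x84
body[3] mov  r2, r0 → r2=0x84
body[4] sub  r3, r0, #26 → r3=0x6a
body[5] add  r1, r2, r1 → r1=0xd6
body[6] mov  r4, #0x7f → r4=0x7f
body[7] add  r0, r4, #13 → r0=0x8c
epilogue: pop r1=0x52, sp=0xa9
epilogue: pop r0=0x9c, sp=0xaa
r0: callee-saved, written=True
r1: callee-saved, written=True
r3: caller-saved, written=True
r4: caller-saved, written=True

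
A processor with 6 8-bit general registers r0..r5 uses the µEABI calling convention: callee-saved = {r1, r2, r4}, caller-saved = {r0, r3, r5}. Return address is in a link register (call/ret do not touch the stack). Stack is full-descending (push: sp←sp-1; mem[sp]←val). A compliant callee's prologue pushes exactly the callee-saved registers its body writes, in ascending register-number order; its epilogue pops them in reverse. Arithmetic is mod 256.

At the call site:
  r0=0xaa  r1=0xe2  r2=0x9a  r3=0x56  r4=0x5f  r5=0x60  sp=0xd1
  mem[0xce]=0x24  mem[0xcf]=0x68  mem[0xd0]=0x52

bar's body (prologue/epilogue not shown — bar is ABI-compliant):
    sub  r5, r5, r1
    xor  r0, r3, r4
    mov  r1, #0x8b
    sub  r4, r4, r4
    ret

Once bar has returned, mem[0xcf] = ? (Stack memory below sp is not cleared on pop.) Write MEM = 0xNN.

MEM = 0x5f

prologue: push r1 -> mem[0xd0]=0xe2, sp=0xd0
prologue: push r4 -> mem[0xcf]=0x5f, sp=0xcf
body[0] sub  r5, r5, r1 -> r5=0x7e
body[1] xor  r0, r3, r4 -> r0=0x09
body[2] mov  r1, #0x8b -> r1=0x8b
body[3] sub  r4, r4, r4 -> r4=0x00
epilogue: pop r4=0x5f, sp=0xd0
epilogue: pop r1=0xe2, sp=0xd1
prologue pushed ['r1', 'r4'] at ['0xd0', '0xcf']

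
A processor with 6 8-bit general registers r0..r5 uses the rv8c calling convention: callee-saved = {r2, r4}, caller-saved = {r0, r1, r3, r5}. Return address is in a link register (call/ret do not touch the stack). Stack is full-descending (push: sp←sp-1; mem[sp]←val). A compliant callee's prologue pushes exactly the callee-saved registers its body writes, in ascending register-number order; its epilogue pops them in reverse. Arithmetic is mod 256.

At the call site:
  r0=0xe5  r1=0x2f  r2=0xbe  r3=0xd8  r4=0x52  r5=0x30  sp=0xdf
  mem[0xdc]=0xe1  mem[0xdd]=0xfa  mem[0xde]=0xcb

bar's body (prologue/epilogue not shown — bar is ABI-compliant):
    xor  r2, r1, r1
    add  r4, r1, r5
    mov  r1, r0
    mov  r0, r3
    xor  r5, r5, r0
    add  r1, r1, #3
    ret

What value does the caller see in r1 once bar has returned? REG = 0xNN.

prologue: push r2 → mem[0xde]=0xbe, sp=0xde
prologue: push r4 → mem[0xdd]=0x52, sp=0xdd
body[0] xor  r2, r1, r1 → r2=0x00
body[1] add  r4, r1, r5 → r4=0x5f
body[2] mov  r1, r0 → r1=0xe5
body[3] mov  r0, r3 → r0=0xd8
body[4] xor  r5, r5, r0 → r5=0xe8
body[5] add  r1, r1, #3 → r1=0xe8
epilogue: pop r4=0x52, sp=0xde
epilogue: pop r2=0xbe, sp=0xdf
r1 is caller-saved → body value

REG = 0xe8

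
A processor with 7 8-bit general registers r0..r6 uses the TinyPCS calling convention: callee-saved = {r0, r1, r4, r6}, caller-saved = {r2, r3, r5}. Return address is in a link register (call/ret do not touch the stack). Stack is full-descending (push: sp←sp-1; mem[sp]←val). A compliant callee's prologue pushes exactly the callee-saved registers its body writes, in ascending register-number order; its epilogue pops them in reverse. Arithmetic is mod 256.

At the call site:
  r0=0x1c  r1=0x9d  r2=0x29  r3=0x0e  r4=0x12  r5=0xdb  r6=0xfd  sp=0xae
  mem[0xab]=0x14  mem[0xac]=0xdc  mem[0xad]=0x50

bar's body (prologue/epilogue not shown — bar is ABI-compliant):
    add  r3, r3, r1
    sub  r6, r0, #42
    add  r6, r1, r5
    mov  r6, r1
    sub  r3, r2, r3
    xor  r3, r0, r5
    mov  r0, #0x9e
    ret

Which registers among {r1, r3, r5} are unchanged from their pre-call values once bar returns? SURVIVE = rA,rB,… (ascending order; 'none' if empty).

prologue: push r0 → mem[0xad]=0x1c, sp=0xad
prologue: push r6 → mem[0xac]=0xfd, sp=0xac
body[0] add  r3, r3, r1 → r3=0xab
body[1] sub  r6, r0, #42 → r6=0xf2
body[2] add  r6, r1, r5 → r6=0x78
body[3] mov  r6, r1 → r6=0x9d
body[4] sub  r3, r2, r3 → r3=0x7e
body[5] xor  r3, r0, r5 → r3=0xc7
body[6] mov  r0, #0x9e → r0=0x9e
epilogue: pop r6=0xfd, sp=0xad
epilogue: pop r0=0x1c, sp=0xae
r1: callee-saved, written=False
r3: caller-saved, written=True
r5: caller-saved, written=False

SURVIVE = r1,r5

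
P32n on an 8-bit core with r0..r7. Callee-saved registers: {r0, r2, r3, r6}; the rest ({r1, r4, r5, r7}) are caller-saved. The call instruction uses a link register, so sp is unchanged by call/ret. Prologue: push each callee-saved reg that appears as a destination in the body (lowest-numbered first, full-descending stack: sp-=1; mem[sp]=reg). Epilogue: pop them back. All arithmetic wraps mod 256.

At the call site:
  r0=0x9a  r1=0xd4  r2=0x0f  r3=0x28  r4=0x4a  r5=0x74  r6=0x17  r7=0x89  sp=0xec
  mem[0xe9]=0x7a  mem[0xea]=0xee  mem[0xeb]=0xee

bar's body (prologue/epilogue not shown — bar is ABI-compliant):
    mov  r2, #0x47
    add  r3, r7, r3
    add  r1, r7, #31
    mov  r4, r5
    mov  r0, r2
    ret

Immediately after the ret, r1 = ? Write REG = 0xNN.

prologue: push r0 → mem[0xeb]=0x9a, sp=0xeb
prologue: push r2 → mem[0xea]=0x0f, sp=0xea
prologue: push r3 → mem[0xe9]=0x28, sp=0xe9
body[0] mov  r2, #0x47 → r2=0x47
body[1] add  r3, r7, r3 → r3=0xb1
body[2] add  r1, r7, #31 → r1=0xa8
body[3] mov  r4, r5 → r4=0x74
body[4] mov  r0, r2 → r0=0x47
epilogue: pop r3=0x28, sp=0xea
epilogue: pop r2=0x0f, sp=0xeb
epilogue: pop r0=0x9a, sp=0xec
r1 is caller-saved → body value

REG = 0xa8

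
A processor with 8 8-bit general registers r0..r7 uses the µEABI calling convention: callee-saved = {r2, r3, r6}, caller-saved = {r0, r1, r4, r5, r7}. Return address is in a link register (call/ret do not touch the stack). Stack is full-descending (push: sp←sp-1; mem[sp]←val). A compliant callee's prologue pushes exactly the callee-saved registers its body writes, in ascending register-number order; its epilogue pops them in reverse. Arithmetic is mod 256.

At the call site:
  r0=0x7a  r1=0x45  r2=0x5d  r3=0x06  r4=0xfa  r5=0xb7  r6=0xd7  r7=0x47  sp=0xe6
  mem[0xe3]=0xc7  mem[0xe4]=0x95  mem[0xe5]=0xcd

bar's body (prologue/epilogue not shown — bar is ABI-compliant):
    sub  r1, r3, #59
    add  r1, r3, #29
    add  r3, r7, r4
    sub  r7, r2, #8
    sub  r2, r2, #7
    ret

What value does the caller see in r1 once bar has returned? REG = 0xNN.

REG = 0x23

prologue: push r2 → mem[0xe5]=0x5d, sp=0xe5
prologue: push r3 → mem[0xe4]=0x06, sp=0xe4
body[0] sub  r1, r3, #59 → r1=0xcb
body[1] add  r1, r3, #29 → r1=0x23
body[2] add  r3, r7, r4 → r3=0x41
body[3] sub  r7, r2, #8 → r7=0x55
body[4] sub  r2, r2, #7 → r2=0x56
epilogue: pop r3=0x06, sp=0xe5
epilogue: pop r2=0x5d, sp=0xe6
r1 is caller-saved → body value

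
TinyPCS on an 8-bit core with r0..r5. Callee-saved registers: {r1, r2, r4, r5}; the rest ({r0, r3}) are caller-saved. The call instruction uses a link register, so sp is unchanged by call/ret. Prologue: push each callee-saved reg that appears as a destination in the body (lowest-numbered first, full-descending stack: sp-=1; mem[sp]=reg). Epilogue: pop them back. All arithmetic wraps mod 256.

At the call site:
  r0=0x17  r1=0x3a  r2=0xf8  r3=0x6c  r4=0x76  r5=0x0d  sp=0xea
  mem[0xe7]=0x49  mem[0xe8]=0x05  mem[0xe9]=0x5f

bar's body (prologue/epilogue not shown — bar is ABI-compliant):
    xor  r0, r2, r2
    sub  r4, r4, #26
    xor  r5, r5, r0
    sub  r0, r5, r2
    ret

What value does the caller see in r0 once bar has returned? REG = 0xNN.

REG = 0x15

prologue: push r4 → mem[0xe9]=0x76, sp=0xe9
prologue: push r5 → mem[0xe8]=0x0d, sp=0xe8
body[0] xor  r0, r2, r2 → r0=0x00
body[1] sub  r4, r4, #26 → r4=0x5c
body[2] xor  r5, r5, r0 → r5=0x0d
body[3] sub  r0, r5, r2 → r0=0x15
epilogue: pop r5=0x0d, sp=0xe9
epilogue: pop r4=0x76, sp=0xea
r0 is caller-saved → body value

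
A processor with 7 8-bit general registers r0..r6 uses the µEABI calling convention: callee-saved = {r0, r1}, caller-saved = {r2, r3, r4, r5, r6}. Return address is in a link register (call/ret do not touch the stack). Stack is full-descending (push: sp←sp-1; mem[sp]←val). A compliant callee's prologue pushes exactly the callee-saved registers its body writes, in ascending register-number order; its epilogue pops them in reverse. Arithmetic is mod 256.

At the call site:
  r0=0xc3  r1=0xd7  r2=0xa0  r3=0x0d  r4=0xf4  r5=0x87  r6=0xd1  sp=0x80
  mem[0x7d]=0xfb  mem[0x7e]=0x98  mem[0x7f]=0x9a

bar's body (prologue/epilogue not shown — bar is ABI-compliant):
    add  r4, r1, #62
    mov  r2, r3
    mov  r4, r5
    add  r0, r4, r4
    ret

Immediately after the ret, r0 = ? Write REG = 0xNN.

REG = 0xc3

prologue: push r0 → mem[0x7f]=0xc3, sp=0x7f
body[0] add  r4, r1, #62 → r4=0x15
body[1] mov  r2, r3 → r2=0x0d
body[2] mov  r4, r5 → r4=0x87
body[3] add  r0, r4, r4 → r0=0x0e
epilogue: pop r0=0xc3, sp=0x80
r0 is callee-saved → restored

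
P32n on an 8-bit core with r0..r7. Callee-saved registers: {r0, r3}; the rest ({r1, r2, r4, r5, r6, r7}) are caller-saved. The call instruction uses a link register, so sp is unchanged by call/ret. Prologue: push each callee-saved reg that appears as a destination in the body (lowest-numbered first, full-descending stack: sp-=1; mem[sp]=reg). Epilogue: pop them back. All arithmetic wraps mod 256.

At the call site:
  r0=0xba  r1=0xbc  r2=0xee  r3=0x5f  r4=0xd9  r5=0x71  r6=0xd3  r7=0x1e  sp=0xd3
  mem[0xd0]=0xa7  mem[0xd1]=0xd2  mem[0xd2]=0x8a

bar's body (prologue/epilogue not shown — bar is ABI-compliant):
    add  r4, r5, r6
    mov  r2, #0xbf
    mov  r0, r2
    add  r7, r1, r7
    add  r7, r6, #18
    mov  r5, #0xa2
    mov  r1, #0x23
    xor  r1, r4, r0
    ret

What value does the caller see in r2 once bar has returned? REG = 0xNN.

REG = 0xbf

prologue: push r0 -> mem[0xd2]=0xba, sp=0xd2
body[0] add  r4, r5, r6 -> r4=0x44
body[1] mov  r2, #0xbf -> r2=0xbf
body[2] mov  r0, r2 -> r0=0xbf
body[3] add  r7, r1, r7 -> r7=0xda
body[4] add  r7, r6, #18 -> r7=0xe5
body[5] mov  r5, #0xa2 -> r5=0xa2
body[6] mov  r1, #0x23 -> r1=0x23
body[7] xor  r1, r4, r0 -> r1=0xfb
epilogue: pop r0=0xba, sp=0xd3
r2 is caller-saved -> body value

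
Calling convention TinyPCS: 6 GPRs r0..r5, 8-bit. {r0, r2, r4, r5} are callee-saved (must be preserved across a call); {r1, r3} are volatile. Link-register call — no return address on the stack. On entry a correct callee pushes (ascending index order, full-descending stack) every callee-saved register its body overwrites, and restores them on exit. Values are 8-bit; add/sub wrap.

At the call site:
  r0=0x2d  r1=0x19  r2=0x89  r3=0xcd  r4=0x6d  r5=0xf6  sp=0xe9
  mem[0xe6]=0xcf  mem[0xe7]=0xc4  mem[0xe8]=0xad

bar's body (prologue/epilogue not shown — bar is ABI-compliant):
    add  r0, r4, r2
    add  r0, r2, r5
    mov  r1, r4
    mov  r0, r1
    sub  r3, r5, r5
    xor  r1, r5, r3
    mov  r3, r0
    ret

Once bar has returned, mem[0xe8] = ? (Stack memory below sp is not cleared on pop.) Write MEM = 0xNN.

prologue: push r0 -> mem[0xe8]=0x2d, sp=0xe8
body[0] add  r0, r4, r2 -> r0=0xf6
body[1] add  r0, r2, r5 -> r0=0x7f
body[2] mov  r1, r4 -> r1=0x6d
body[3] mov  r0, r1 -> r0=0x6d
body[4] sub  r3, r5, r5 -> r3=0x00
body[5] xor  r1, r5, r3 -> r1=0xf6
body[6] mov  r3, r0 -> r3=0x6d
epilogue: pop r0=0x2d, sp=0xe9
prologue pushed ['r0'] at ['0xe8']

MEM = 0x2d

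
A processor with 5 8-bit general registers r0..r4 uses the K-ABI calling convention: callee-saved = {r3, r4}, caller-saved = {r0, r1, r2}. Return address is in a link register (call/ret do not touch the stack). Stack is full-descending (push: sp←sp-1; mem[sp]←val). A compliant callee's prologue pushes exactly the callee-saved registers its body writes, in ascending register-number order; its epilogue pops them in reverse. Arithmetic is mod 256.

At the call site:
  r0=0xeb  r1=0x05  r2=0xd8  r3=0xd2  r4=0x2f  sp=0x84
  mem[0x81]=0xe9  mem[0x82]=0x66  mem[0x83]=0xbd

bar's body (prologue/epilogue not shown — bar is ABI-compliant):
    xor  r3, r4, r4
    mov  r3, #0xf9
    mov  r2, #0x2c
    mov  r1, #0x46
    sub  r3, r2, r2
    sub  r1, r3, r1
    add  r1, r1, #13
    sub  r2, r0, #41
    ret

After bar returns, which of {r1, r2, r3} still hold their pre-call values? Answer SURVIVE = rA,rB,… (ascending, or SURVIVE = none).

SURVIVE = r3

prologue: push r3 -> mem[0x83]=0xd2, sp=0x83
body[0] xor  r3, r4, r4 -> r3=0x00
body[1] mov  r3, #0xf9 -> r3=0xf9
body[2] mov  r2, #0x2c -> r2=0x2c
body[3] mov  r1, #0x46 -> r1=0x46
body[4] sub  r3, r2, r2 -> r3=0x00
body[5] sub  r1, r3, r1 -> r1=0xba
body[6] add  r1, r1, #13 -> r1=0xc7
body[7] sub  r2, r0, #41 -> r2=0xc2
epilogue: pop r3=0xd2, sp=0x84
r1: caller-saved, written=True
r2: caller-saved, written=True
r3: callee-saved, written=True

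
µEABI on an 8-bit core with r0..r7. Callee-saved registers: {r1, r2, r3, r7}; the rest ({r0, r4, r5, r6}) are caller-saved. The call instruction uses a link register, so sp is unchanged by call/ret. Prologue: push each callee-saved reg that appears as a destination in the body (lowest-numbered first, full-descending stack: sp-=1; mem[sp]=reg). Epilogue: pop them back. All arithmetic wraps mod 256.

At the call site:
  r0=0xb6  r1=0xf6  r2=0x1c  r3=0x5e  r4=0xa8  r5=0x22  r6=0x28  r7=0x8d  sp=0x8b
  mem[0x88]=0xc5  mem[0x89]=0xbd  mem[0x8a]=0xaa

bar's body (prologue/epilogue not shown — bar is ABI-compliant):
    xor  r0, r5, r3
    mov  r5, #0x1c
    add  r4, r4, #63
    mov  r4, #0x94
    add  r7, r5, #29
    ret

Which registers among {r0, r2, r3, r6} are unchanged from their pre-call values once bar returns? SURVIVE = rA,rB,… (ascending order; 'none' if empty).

SURVIVE = r2,r3,r6

prologue: push r7 → mem[0x8a]=0x8d, sp=0x8a
body[0] xor  r0, r5, r3 → r0=0x7c
body[1] mov  r5, #0x1c → r5=0x1c
body[2] add  r4, r4, #63 → r4=0xe7
body[3] mov  r4, #0x94 → r4=0x94
body[4] add  r7, r5, #29 → r7=0x39
epilogue: pop r7=0x8d, sp=0x8b
r0: caller-saved, written=True
r2: callee-saved, written=False
r3: callee-saved, written=False
r6: caller-saved, written=False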